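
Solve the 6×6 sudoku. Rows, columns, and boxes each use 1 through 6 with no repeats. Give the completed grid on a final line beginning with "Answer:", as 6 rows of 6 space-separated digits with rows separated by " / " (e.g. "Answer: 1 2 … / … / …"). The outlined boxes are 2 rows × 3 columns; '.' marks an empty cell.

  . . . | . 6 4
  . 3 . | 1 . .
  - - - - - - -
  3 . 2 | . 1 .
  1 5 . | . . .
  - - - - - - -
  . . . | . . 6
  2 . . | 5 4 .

Step 1. [r1c1∈{5}] nothing but 5 survives at r1c1. So r1c1=5.
Step 2. [r1c4∈{2,3}] 3 has one home in row 1: r1c4 ⇒ r1c4=3.
Step 3. [r6c6∈{1,3}] across col 6, 1 lands solely at r6c6 ⇒ r6c6=1.
Step 4. [r5c5∈{2,3}] 3 has one home in box 6: r5c5 ⇒ r5c5=3.
Step 5. [r5c1∈{4}] r5c1 has the single candidate 4, so r5c1=4.
Step 6. [r3c2∈{4,6}] r3c2 is the only open cell in col 2 admitting 4 ⇒ r3c2=4.
Step 7. [r4c5∈{2}] r4c5 is down to just 2 ⇒ r4c5=2.
Step 8. [r4c3∈{6}] r4c3's peers cover all but 6 ⇒ r4c3=6.
Step 9. [r5c2∈{1}] nothing but 1 survives at r5c2, so r5c2=1.
Step 10. [r2c6∈{2,5}] across row 2, 2 lands solely at r2c6 ⇒ r2c6=2.
Step 11. [r1c3∈{1}] nothing but 1 survives at r1c3, so r1c3=1.
Step 12. [r3c4∈{6}] r3c4 is down to just 6. So r3c4=6.
Step 13. [r6c3∈{3}] nothing but 3 survives at r6c3 ⇒ r6c3=3.
Step 14. [r2c5∈{5}] r2c5 is down to just 5, so r2c5=5.
Step 15. [r4c4∈{4}] only 4 remains possible at r4c4. So r4c4=4.
Step 16. [r5c4∈{2}] r5c4 is down to just 2 ⇒ r5c4=2.
Step 17. [r4c6∈{3}] r4c6 is down to just 3, so r4c6=3.
Step 18. [r3c6∈{5}] nothing but 5 survives at r3c6. So r3c6=5.
Step 19. [r2c1∈{6}] nothing but 6 survives at r2c1, so r2c1=6.
Step 20. [r2c3∈{4}] r2c3's peers cover all but 4, so r2c3=4.
Step 21. [r5c3∈{5}] nothing but 5 survives at r5c3, so r5c3=5.
Step 22. [r6c2∈{6}] nothing but 6 survives at r6c2. So r6c2=6.
Step 23. [r1c2∈{2}] nothing but 2 survives at r1c2, so r1c2=2.

Answer: 5 2 1 3 6 4 / 6 3 4 1 5 2 / 3 4 2 6 1 5 / 1 5 6 4 2 3 / 4 1 5 2 3 6 / 2 6 3 5 4 1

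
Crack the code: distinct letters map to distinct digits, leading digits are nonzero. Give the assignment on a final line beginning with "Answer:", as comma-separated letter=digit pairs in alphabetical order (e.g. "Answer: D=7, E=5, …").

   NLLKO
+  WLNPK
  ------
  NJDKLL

Step 1. [N] N is the leading digit of a 6-digit sum of two 5-digit numbers; the final carry is exactly 1. So N=1.
Step 2. [col 1: O + K ≡ L (mod 10)] no forcing yet in column 1 (carry-in 0); L=3 is free and consistent — try it, so L=3.
Step 3. [col 1: O + K ≡ L (mod 10)] K=5 is one option consistent with column 1 (O + K ≡ L (mod 10), carry-in 0) — take it. So K=5.
Step 4. [col 1: O + K ≡ L (mod 10)] from column 1 (K=5, L=3, carry-in 0, digits 1,3,5 already taken and all letters distinct): O must equal 8, so O=8.
Step 5. [col 2: K + P ≡ L (mod 10)] from column 2 (K=5, L=3, carry-in 1, digits 1,3,5,8 already taken and all letters distinct): P must equal 7, so P=7.
Step 6. [col 4: L + L ≡ D (mod 10)] column 4: given L=3, carry-in 0, and digits 1,3,5,7,8 already taken and all letters distinct, L+L≡D (mod 10) forces D=6. So D=6.
Step 7. [col 5: N + W ≡ J (mod 10)] from column 5 (N=1, carry-in 0, digits 1,3,5,6,7,8 already taken and all letters distinct): J must equal 0, so J=0.
Step 8. [col 5: N + W ≡ J (mod 10)] in column 5 we have N+W≡J with carry-in 0; given N=1, J=0 and digits 0,1,3,5,6,7,8 already taken and all letters distinct, that pins W to 9, so W=9.

Answer: D=6, J=0, K=5, L=3, N=1, O=8, P=7, W=9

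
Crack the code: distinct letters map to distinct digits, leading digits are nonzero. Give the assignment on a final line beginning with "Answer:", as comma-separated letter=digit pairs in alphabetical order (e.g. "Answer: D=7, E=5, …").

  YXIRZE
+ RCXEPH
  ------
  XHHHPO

Step 1. [col 1: E + H ≡ O (mod 10)] several values work for H in column 1 (E + H ≡ O (mod 10), carry-in 0); try H=4 ⇒ H=4.
Step 2. [col 1: E + H ≡ O (mod 10)] several values work for O in column 1 (E + H ≡ O (mod 10), carry-in 0); try O=5, so O=5.
Step 3. [col 1: E + H ≡ O (mod 10)] in column 1 we have E+H≡O with carry-in 0; given H=4, O=5 and digits 4,5 already taken and all letters distinct, that pins E to 1. So E=1.
Step 4. [col 2: Z + P ≡ P (mod 10)] from column 2 (nothing yet, carry-in 0, digits 1,4,5 already taken and all letters distinct): Z must equal 0 ⇒ Z=0.
Step 5. [col 2: Z + P ≡ P (mod 10)] column 2 (Z + P ≡ P (mod 10), carry-in 0) doesn't pin P yet; pick P=9 and continue. So P=9.
Step 6. [col 3: R + E ≡ H (mod 10)] column 3: given E=1, H=4, carry-in 0, and digits 0,1,4,5,9 already taken and all letters distinct, R+E≡H (mod 10) forces R=3. So R=3.
Step 7. [col 4: I + X ≡ H (mod 10)] column 4 (I + X ≡ H (mod 10), carry-in 0) doesn't pin I yet; pick I=8 and continue, so I=8.
Step 8. [col 4: I + X ≡ H (mod 10)] in column 4 we have I+X≡H with carry-in 0; given I=8, H=4 and digits 0,1,3,4,5,8,9 already taken and all letters distinct, that pins X to 6, so X=6.
Step 9. [col 5: X + C ≡ H (mod 10)] column 5 reads X+C+carry(1)=H with X=6, H=4; with digits 0,1,3,4,5,6,8,9 already taken and all letters distinct, the only value for C is 7, so C=7.
Step 10. [col 6: Y + R ≡ X (mod 10)] column 6 reads Y+R+carry(1)=X with R=3, X=6; with digits 0,1,3,4,5,6,7,8,9 already taken and all letters distinct, the only value for Y is 2. So Y=2.

Answer: C=7, E=1, H=4, I=8, O=5, P=9, R=3, X=6, Y=2, Z=0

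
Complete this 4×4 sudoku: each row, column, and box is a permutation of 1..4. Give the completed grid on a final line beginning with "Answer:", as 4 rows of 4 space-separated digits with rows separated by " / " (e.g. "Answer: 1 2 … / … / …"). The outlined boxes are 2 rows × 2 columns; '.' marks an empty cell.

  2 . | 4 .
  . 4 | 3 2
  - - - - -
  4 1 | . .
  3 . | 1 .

Step 1. [r1c2∈{3}] only 3 remains possible at r1c2. So r1c2=3.
Step 2. [r1c4∈{1}] nothing but 1 survives at r1c4, so r1c4=1.
Step 3. [r3c3∈{2}] r3c3's peers cover all but 2 ⇒ r3c3=2.
Step 4. [r2c1∈{1}] r2c1's peers cover all but 1 ⇒ r2c1=1.
Step 5. [r4c2∈{2}] only 2 remains possible at r4c2. So r4c2=2.
Step 6. [r3c4∈{3}] r3c4 is down to just 3 ⇒ r3c4=3.
Step 7. [r4c4∈{4}] nothing but 4 survives at r4c4, so r4c4=4.

Answer: 2 3 4 1 / 1 4 3 2 / 4 1 2 3 / 3 2 1 4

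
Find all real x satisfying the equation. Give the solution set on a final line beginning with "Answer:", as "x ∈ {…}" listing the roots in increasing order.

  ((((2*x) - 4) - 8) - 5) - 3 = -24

Step 1. [((((2*x) - 4) - 8) - 5) - 3 = -24] 3 comes off first (add 3), so sub: (((2*x) - 4) - 8) - 5 = -21.
Step 2. [(((2*x) - 4) - 8) - 5 = -21] 5 comes off first (add 5) ⇒ sub: ((2*x) - 4) - 8 = -16.
Step 3. [((2*x) - 4) - 8 = -16] peel the -8: add 8 from each side. So sub: (2*x) - 4 = -8.
Step 4. [(2*x) - 4 = -8] peel the -4: add 4 from each side, so sub: 2*x = -4.
Step 5. [2*x = -4] 2 out front; divide by 2, so div: x = -2.

Answer: x ∈ {-2}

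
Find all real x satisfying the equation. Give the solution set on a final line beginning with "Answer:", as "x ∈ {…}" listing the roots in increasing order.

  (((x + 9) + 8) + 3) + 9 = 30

Step 1. [(((x + 9) + 8) + 3) + 9 = 30] the outer +9 inverts by subtracting 9. So sub: ((x + 9) + 8) + 3 = 21.
Step 2. [((x + 9) + 8) + 3 = 21] peel the +3: subtract 3 from each side, so sub: (x + 9) + 8 = 18.
Step 3. [(x + 9) + 8 = 18] subtract 8: x sits inside (… + 8). So sub: x + 9 = 10.
Step 4. [x + 9 = 10] the outer +9 inverts by subtracting 9 ⇒ sub: x = 1.

Answer: x ∈ {1}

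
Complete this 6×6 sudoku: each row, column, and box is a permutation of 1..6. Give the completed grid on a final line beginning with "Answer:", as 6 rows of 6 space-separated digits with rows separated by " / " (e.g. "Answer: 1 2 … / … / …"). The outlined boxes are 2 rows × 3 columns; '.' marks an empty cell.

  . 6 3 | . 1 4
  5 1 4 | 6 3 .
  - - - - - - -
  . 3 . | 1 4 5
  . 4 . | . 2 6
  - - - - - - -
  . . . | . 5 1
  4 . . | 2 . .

Step 1. [r6c3∈{1,5,6}] row 6 places 1 nowhere but r6c3. So r6c3=1.
Step 2. [r5c1∈{2,3,6}] 3 has one home in col 1: r5c1. So r5c1=3.
Step 3. [r3c1∈{2,6}] col 1 places 6 nowhere but r3c1 ⇒ r3c1=6.
Step 4. [r5c3∈{2,6}] row 5 places 6 nowhere but r5c3 ⇒ r5c3=6.
Step 5. [r3c3∈{2}] r3c3 is down to just 2 ⇒ r3c3=2.
Step 6. [r6c2∈{5}] nothing but 5 survives at r6c2 ⇒ r6c2=5.
Step 7. [r5c4∈{4}] r5c4 has the single candidate 4 ⇒ r5c4=4.
Step 8. [r4c3∈{5}] only 5 remains possible at r4c3 ⇒ r4c3=5.
Step 9. [r1c1∈{2}] r1c1 has the single candidate 2 ⇒ r1c1=2.
Step 10. [r4c4∈{3}] nothing but 3 survives at r4c4, so r4c4=3.
Step 11. [r5c2∈{2}] r5c2 is down to just 2, so r5c2=2.
Step 12. [r6c5∈{6}] r6c5 is down to just 6. So r6c5=6.
Step 13. [r2c6∈{2}] r2c6's peers cover all but 2 ⇒ r2c6=2.
Step 14. [r4c1∈{1}] r4c1 has the single candidate 1 ⇒ r4c1=1.
Step 15. [r1c4∈{5}] only 5 remains possible at r1c4 ⇒ r1c4=5.
Step 16. [r6c6∈{3}] only 3 remains possible at r6c6 ⇒ r6c6=3.

Answer: 2 6 3 5 1 4 / 5 1 4 6 3 2 / 6 3 2 1 4 5 / 1 4 5 3 2 6 / 3 2 6 4 5 1 / 4 5 1 2 6 3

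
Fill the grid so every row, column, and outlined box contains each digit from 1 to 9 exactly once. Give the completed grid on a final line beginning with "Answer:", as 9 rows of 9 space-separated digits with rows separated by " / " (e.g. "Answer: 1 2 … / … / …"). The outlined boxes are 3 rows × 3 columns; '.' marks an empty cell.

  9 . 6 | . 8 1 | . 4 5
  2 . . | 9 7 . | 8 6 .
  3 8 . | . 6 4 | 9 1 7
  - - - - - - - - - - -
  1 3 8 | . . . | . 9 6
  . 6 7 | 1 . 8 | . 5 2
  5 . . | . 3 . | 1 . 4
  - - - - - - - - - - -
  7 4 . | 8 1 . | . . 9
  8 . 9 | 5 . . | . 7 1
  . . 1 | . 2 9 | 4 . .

Step 1. [r7c3∈{2,3,5}] col 3 places 3 nowhere but r7c3, so r7c3=3.
Step 2. [r9c4∈{3,6,7}] 7 has one home in row 9: r9c4 ⇒ r9c4=7.
Step 3. [r1c7∈{2,3}] 2 has one home in box 3: r1c7. So r1c7=2.
Step 4. [r2c6∈{3,5}] in box 2, 5 fits only at r2c6 ⇒ r2c6=5.
Step 5. [r4c4∈{2,4}] in col 4, 4 fits only at r4c4. So r4c4=4.
Step 6. [r6c6∈{2,6,7}] in row 6, 7 fits only at r6c6 ⇒ r6c6=7.
Step 7. [r9c8∈{3,8}] col 8 places 3 nowhere but r9c8, so r9c8=3.
Step 8. [r6c3∈{2}] r6c3's peers cover all but 2 ⇒ r6c3=2.
Step 9. [r8c7∈{6}] r8c7 is down to just 6, so r8c7=6.
Step 10. [r1c4∈{3}] only 3 remains possible at r1c4, so r1c4=3.
Step 11. [r4c7∈{7}] r4c7 has the single candidate 7 ⇒ r4c7=7.
Step 12. [r8c5∈{4}] r8c5 has the single candidate 4. So r8c5=4.
Step 13. [r3c3∈{5}] nothing but 5 survives at r3c3 ⇒ r3c3=5.
Step 14. [r5c5∈{9}] r5c5's peers cover all but 9, so r5c5=9.
Step 15. [r8c6∈{3}] nothing but 3 survives at r8c6 ⇒ r8c6=3.
Step 16. [r9c9∈{8}] only 8 remains possible at r9c9. So r9c9=8.
Step 17. [r4c6∈{2}] r4c6 has the single candidate 2 ⇒ r4c6=2.
Step 18. [r7c7∈{5}] r7c7 has the single candidate 5 ⇒ r7c7=5.
Step 19. [r6c4∈{6}] r6c4 has the single candidate 6. So r6c4=6.
Step 20. [r6c8∈{8}] r6c8 is down to just 8 ⇒ r6c8=8.
Step 21. [r5c7∈{3}] r5c7 is down to just 3. So r5c7=3.
Step 22. [r1c2∈{7}] nothing but 7 survives at r1c2, so r1c2=7.
Step 23. [r9c2∈{5}] r9c2 is down to just 5. So r9c2=5.
Step 24. [r6c2∈{9}] r6c2's peers cover all but 9, so r6c2=9.
Step 25. [r2c9∈{3}] nothing but 3 survives at r2c9 ⇒ r2c9=3.
Step 26. [r7c6∈{6}] r7c6 has the single candidate 6. So r7c6=6.
Step 27. [r2c3∈{4}] only 4 remains possible at r2c3 ⇒ r2c3=4.
Step 28. [r5c1∈{4}] r5c1 is down to just 4. So r5c1=4.
Step 29. [r4c5∈{5}] r4c5 has the single candidate 5 ⇒ r4c5=5.
Step 30. [r7c8∈{2}] r7c8 is down to just 2. So r7c8=2.
Step 31. [r3c4∈{2}] r3c4 is down to just 2, so r3c4=2.
Step 32. [r2c2∈{1}] nothing but 1 survives at r2c2, so r2c2=1.
Step 33. [r9c1∈{6}] r9c1 is down to just 6, so r9c1=6.
Step 34. [r8c2∈{2}] r8c2 is down to just 2, so r8c2=2.

Answer: 9 7 6 3 8 1 2 4 5 / 2 1 4 9 7 5 8 6 3 / 3 8 5 2 6 4 9 1 7 / 1 3 8 4 5 2 7 9 6 / 4 6 7 1 9 8 3 5 2 / 5 9 2 6 3 7 1 8 4 / 7 4 3 8 1 6 5 2 9 / 8 2 9 5 4 3 6 7 1 / 6 5 1 7 2 9 4 3 8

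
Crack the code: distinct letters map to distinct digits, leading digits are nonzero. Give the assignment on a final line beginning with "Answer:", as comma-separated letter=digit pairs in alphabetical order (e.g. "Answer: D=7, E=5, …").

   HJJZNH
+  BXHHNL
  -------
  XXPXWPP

Step 1. [col 1: H + L ≡ P (mod 10)] H=7 is one option consistent with column 1 (H + L ≡ P (mod 10), carry-in 0) — take it. So H=7.
Step 2. [col 1: H + L ≡ P (mod 10)] no forcing yet in column 1 (carry-in 0); L=8 is free and consistent — try it. So L=8.
Step 3. [col 1: H + L ≡ P (mod 10)] in column 1 we have H+L≡P with carry-in 0; given H=7, L=8 and digits 7,8 already taken and all letters distinct, that pins P to 5 ⇒ P=5.
Step 4. [X] the sum has 7 digits but both addends have 6; that extra leading digit X is the final carry, namely 1. So X=1.
Step 5. [col 2: N + N ≡ P (mod 10)] in column 2 we have N+N≡P with carry-in 1; given P=5 and digits 1,5,7,8 already taken and all letters distinct, that pins N to 2. So N=2.
Step 6. [col 3: Z + H ≡ W (mod 10)] column 3 (Z + H ≡ W (mod 10), carry-in 0) doesn't pin W yet; pick W=6 and continue, so W=6.
Step 7. [col 3: Z + H ≡ W (mod 10)] in column 3 we have Z+H≡W with carry-in 0; given H=7, W=6 and digits 1,2,5,6,7,8 already taken and all letters distinct, that pins Z to 9. So Z=9.
Step 8. [col 4: J + H ≡ X (mod 10)] column 4: given H=7, X=1, carry-in 1, and digits 1,2,5,6,7,8,9 already taken and all letters distinct, J+H≡X (mod 10) forces J=3 ⇒ J=3.
Step 9. [col 6: H + B ≡ X (mod 10)] from column 6 (H=7, X=1, carry-in 0, digits 1,2,3,5,6,7,8,9 already taken and all letters distinct): B must equal 4. So B=4.

Answer: B=4, H=7, J=3, L=8, N=2, P=5, W=6, X=1, Z=9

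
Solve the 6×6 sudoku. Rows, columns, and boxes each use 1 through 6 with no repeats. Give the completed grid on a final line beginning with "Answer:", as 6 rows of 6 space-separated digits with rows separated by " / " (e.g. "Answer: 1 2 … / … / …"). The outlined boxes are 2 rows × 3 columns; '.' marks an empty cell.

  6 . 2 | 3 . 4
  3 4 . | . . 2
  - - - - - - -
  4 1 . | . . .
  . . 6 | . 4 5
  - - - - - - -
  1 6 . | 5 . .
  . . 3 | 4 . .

Step 1. [r1c5∈{1,5}] in row 1, 1 fits only at r1c5, so r1c5=1.
Step 2. [r5c5∈{2,3}] in row 5, 2 fits only at r5c5 ⇒ r5c5=2.
Step 3. [r6c5∈{6}] r6c5's peers cover all but 6. So r6c5=6.
Step 4. [r4c1∈{2}] r4c1's peers cover all but 2 ⇒ r4c1=2.
Step 5. [r3c6∈{3,6}] 6 has one home in col 6: r3c6, so r3c6=6.
Step 6. [r1c2∈{5}] r1c2 has the single candidate 5, so r1c2=5.
Step 7. [r2c3∈{1}] nothing but 1 survives at r2c3 ⇒ r2c3=1.
Step 8. [r4c2∈{3}] r4c2's peers cover all but 3. So r4c2=3.
Step 9. [r5c6∈{3}] nothing but 3 survives at r5c6. So r5c6=3.
Step 10. [r5c3∈{4}] nothing but 4 survives at r5c3, so r5c3=4.
Step 11. [r6c1∈{5}] nothing but 5 survives at r6c1 ⇒ r6c1=5.
Step 12. [r2c4∈{6}] only 6 remains possible at r2c4 ⇒ r2c4=6.
Step 13. [r4c4∈{1}] only 1 remains possible at r4c4, so r4c4=1.
Step 14. [r6c6∈{1}] only 1 remains possible at r6c6 ⇒ r6c6=1.
Step 15. [r3c5∈{3}] r3c5 has the single candidate 3, so r3c5=3.
Step 16. [r2c5∈{5}] only 5 remains possible at r2c5. So r2c5=5.
Step 17. [r6c2∈{2}] r6c2 is down to just 2. So r6c2=2.
Step 18. [r3c3∈{5}] only 5 remains possible at r3c3, so r3c3=5.
Step 19. [r3c4∈{2}] r3c4 is down to just 2. So r3c4=2.

Answer: 6 5 2 3 1 4 / 3 4 1 6 5 2 / 4 1 5 2 3 6 / 2 3 6 1 4 5 / 1 6 4 5 2 3 / 5 2 3 4 6 1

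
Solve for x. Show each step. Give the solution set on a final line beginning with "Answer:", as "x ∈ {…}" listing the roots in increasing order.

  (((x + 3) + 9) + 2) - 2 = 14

Step 1. [(((x + 3) + 9) + 2) - 2 = 14] add 2: x sits inside (… - 2), so sub: ((x + 3) + 9) + 2 = 16.
Step 2. [((x + 3) + 9) + 2 = 16] the outer +2 inverts by subtracting 2. So sub: (x + 3) + 9 = 14.
Step 3. [(x + 3) + 9 = 14] +9 is outermost — subtract 9 both sides. So sub: x + 3 = 5.
Step 4. [x + 3 = 5] +3 is outermost — subtract 3 both sides. So sub: x = 2.

Answer: x ∈ {2}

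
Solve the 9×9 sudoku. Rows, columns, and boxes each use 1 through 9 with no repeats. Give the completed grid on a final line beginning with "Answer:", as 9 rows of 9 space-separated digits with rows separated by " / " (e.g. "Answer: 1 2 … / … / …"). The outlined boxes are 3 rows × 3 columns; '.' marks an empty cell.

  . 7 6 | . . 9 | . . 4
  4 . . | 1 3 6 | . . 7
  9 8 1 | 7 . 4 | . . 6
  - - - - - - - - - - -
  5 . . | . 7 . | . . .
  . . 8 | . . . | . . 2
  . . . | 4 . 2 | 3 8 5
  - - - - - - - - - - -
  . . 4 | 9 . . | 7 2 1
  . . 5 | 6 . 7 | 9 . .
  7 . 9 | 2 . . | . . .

Step 1. [r4c3∈{2,3}] 3 has one home in col 3: r4c3 ⇒ r4c3=3.
Step 2. [r4c2∈{1,2,4,6,9}] 2 has one home in row 4: r4c2, so r4c2=2.
Step 3. [r5c2∈{1,4,6,9}] r5c2 is the only open cell in col 2 admitting 4, so r5c2=4.
Step 4. [r2c7∈{2,5,8}] in row 2, 8 fits only at r2c7 ⇒ r2c7=8.
Step 5. [r1c1∈{2,3}] across box 1, 3 lands solely at r1c1. So r1c1=3.
Step 6. [r5c8∈{1,6,7,9}] in row 5, 7 fits only at r5c8 ⇒ r5c8=7.
Step 7. [r5c5∈{1,5,6,9}] row 5 places 9 nowhere but r5c5. So r5c5=9.
Step 8. [r6c5∈{1,6}] in col 5, 6 fits only at r6c5. So r6c5=6.
Step 9. [r6c1∈{1}] r6c1 has the single candidate 1, so r6c1=1.
Step 10. [r3c8∈{3,5}] row 3 places 3 nowhere but r3c8 ⇒ r3c8=3.
Step 11. [r8c8∈{4}] r8c8 has the single candidate 4, so r8c8=4.
Step 12. [r9c5∈{1,4,5,8}] r9c5 is the only open cell in row 9 admitting 4, so r9c5=4.
Step 13. [r8c5∈{1,8}] r8c5 is the only open cell in col 5 admitting 1 ⇒ r8c5=1.
Step 14. [r8c2∈{3}] r8c2 has the single candidate 3 ⇒ r8c2=3.
Step 15. [r7c6∈{3,5,8}] 3 has one home in row 7: r7c6, so r7c6=3.
Step 16. [r7c5∈{5,8}] in row 7, 5 fits only at r7c5, so r7c5=5.
Step 17. [r3c7∈{2,5}] r3c7 is the only open cell in row 3 admitting 5 ⇒ r3c7=5.
Step 18. [r9c7∈{6}] nothing but 6 survives at r9c7, so r9c7=6.
Step 19. [r5c7∈{1}] only 1 remains possible at r5c7. So r5c7=1.
Step 20. [r4c4∈{8}] r4c4 is down to just 8, so r4c4=8.
Step 21. [r8c9∈{8}] nothing but 8 survives at r8c9 ⇒ r8c9=8.
Step 22. [r5c1∈{6}] r5c1 is down to just 6, so r5c1=6.
Step 23. [r1c5∈{2,8}] 8 has one home in row 1: r1c5, so r1c5=8.
Step 24. [r5c4∈{3,5}] row 5 places 3 nowhere but r5c4, so r5c4=3.
Step 25. [r2c8∈{9}] nothing but 9 survives at r2c8 ⇒ r2c8=9.
Step 26. [r9c6∈{8}] r9c6's peers cover all but 8 ⇒ r9c6=8.
Step 27. [r6c3∈{7}] r6c3 is down to just 7. So r6c3=7.
Step 28. [r4c7∈{4}] r4c7's peers cover all but 4, so r4c7=4.
Step 29. [r1c7∈{2}] r1c7's peers cover all but 2. So r1c7=2.
Step 30. [r1c4∈{5}] only 5 remains possible at r1c4, so r1c4=5.
Step 31. [r4c9∈{9}] nothing but 9 survives at r4c9, so r4c9=9.
Step 32. [r9c2∈{1}] r9c2 has the single candidate 1. So r9c2=1.
Step 33. [r4c6∈{1}] r4c6 is down to just 1. So r4c6=1.
Step 34. [r3c5∈{2}] r3c5 is down to just 2. So r3c5=2.
Step 35. [r2c3∈{2}] r2c3's peers cover all but 2 ⇒ r2c3=2.
Step 36. [r2c2∈{5}] r2c2's peers cover all but 5. So r2c2=5.
Step 37. [r7c1∈{8}] r7c1 is down to just 8, so r7c1=8.
Step 38. [r9c8∈{5}] nothing but 5 survives at r9c8. So r9c8=5.
Step 39. [r1c8∈{1}] r1c8 has the single candidate 1. So r1c8=1.
Step 40. [r6c2∈{9}] r6c2's peers cover all but 9, so r6c2=9.
Step 41. [r5c6∈{5}] r5c6 is down to just 5 ⇒ r5c6=5.
Step 42. [r8c1∈{2}] r8c1's peers cover all but 2. So r8c1=2.
Step 43. [r4c8∈{6}] nothing but 6 survives at r4c8. So r4c8=6.
Step 44. [r9c9∈{3}] only 3 remains possible at r9c9, so r9c9=3.
Step 45. [r7c2∈{6}] only 6 remains possible at r7c2. So r7c2=6.

Answer: 3 7 6 5 8 9 2 1 4 / 4 5 2 1 3 6 8 9 7 / 9 8 1 7 2 4 5 3 6 / 5 2 3 8 7 1 4 6 9 / 6 4 8 3 9 5 1 7 2 / 1 9 7 4 6 2 3 8 5 / 8 6 4 9 5 3 7 2 1 / 2 3 5 6 1 7 9 4 8 / 7 1 9 2 4 8 6 5 3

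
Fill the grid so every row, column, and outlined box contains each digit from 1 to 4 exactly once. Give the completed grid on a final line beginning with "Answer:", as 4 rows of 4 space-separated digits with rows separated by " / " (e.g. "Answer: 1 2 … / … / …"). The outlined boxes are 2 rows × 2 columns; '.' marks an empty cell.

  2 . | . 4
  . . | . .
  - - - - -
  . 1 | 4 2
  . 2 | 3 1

Step 1. [r2c1∈{1,3,4}] in col 1, 1 fits only at r2c1 ⇒ r2c1=1.
Step 2. [r1c2∈{3}] r1c2 has the single candidate 3. So r1c2=3.
Step 3. [r2c3∈{2}] r2c3 has the single candidate 2 ⇒ r2c3=2.
Step 4. [r1c3∈{1}] only 1 remains possible at r1c3. So r1c3=1.
Step 5. [r3c1∈{3}] r3c1 has the single candidate 3, so r3c1=3.
Step 6. [r2c2∈{4}] r2c2 has the single candidate 4 ⇒ r2c2=4.
Step 7. [r4c1∈{4}] r4c1's peers cover all but 4, so r4c1=4.
Step 8. [r2c4∈{3}] only 3 remains possible at r2c4 ⇒ r2c4=3.

Answer: 2 3 1 4 / 1 4 2 3 / 3 1 4 2 / 4 2 3 1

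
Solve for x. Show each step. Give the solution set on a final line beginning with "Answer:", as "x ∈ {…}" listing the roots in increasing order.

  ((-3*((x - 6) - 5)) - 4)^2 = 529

Step 1. [((-3*((x - 6) - 5)) - 4)^2 = 529] √ both sides: 529 ≥ 0 gives two branches. So sqrt: (-3*((x - 6) - 5)) - 4 = 23 or -23.
Step 2. [(-3*((x - 6) - 5)) - 4 = 23 or -23] add 4: x sits inside (… - 4) ⇒ sub: -3*((x - 6) - 5) = 27 or -19.
Step 3. [-3*((x - 6) - 5) = 27 or -19] -3 out front; divide by -3 ⇒ div: (x - 6) - 5 = -9 or 19/3.
Step 4. [(x - 6) - 5 = -9 or 19/3] add 5: x sits inside (… - 5), so sub: x - 6 = -4 or 34/3.
Step 5. [x - 6 = -4 or 34/3] -6 is outermost — add 6 both sides ⇒ sub: x = 2 or 52/3.

Answer: x ∈ {2, 52/3}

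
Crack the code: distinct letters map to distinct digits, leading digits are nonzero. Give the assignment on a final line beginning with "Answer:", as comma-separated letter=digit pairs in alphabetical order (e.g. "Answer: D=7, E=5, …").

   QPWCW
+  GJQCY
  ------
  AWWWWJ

Step 1. [A] the sum has 6 digits but both addends have 5; that extra leading digit A is the final carry, namely 1. So A=1.
Step 2. [col 1: W + Y ≡ J (mod 10)] W=3 is one option consistent with column 1 (W + Y ≡ J (mod 10), carry-in 0) — take it ⇒ W=3.
Step 3. [col 1: W + Y ≡ J (mod 10)] column 1 (W + Y ≡ J (mod 10), carry-in 0) doesn't pin Y yet; pick Y=7 and continue, so Y=7.
Step 4. [col 1: W + Y ≡ J (mod 10)] column 1: given W=3, Y=7, carry-in 0, and digits 1,3,7 already taken and all letters distinct, W+Y≡J (mod 10) forces J=0, so J=0.
Step 5. [col 2: C + C ≡ W (mod 10)] from column 2 (W=3, carry-in 1, digits 0,1,3,7 already taken and all letters distinct): C must equal 6. So C=6.
Step 6. [col 3: W + Q ≡ W (mod 10)] column 3: given W=3, carry-in 1, and digits 0,1,3,6,7 already taken and all letters distinct, W+Q≡W (mod 10) forces Q=9. So Q=9.
Step 7. [col 4: P + J ≡ W (mod 10)] in column 4 we have P+J≡W with carry-in 1; given J=0, W=3 and digits 0,1,3,6,7,9 already taken and all letters distinct, that pins P to 2, so P=2.
Step 8. [col 5: Q + G ≡ W (mod 10)] column 5 reads Q+G+carry(0)=W with Q=9, W=3; with digits 0,1,2,3,6,7,9 already taken and all letters distinct, the only value for G is 4 ⇒ G=4.

Answer: A=1, C=6, G=4, J=0, P=2, Q=9, W=3, Y=7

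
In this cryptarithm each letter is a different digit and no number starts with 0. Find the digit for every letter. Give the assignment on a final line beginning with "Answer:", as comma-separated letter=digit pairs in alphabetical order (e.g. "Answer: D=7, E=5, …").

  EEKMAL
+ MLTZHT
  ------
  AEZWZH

Step 1. [col 1: L + T ≡ H (mod 10)] several values work for H in column 1 (L + T ≡ H (mod 10), carry-in 0); try H=4, so H=4.
Step 2. [col 1: L + T ≡ H (mod 10)] several values work for T in column 1 (L + T ≡ H (mod 10), carry-in 0); try T=5 ⇒ T=5.
Step 3. [col 1: L + T ≡ H (mod 10)] column 1 reads L+T+carry(0)=H with T=5, H=4; with digits 4,5 already taken and all letters distinct, the only value for L is 9 ⇒ L=9.
Step 4. [col 2: A + H ≡ Z (mod 10)] column 2 (A + H ≡ Z (mod 10), carry-in 1) doesn't pin A yet; pick A=8 and continue ⇒ A=8.
Step 5. [col 2: A + H ≡ Z (mod 10)] from column 2 (A=8, H=4, carry-in 1, digits 4,5,8,9 already taken and all letters distinct): Z must equal 3 ⇒ Z=3.
Step 6. [col 3: M + Z ≡ W (mod 10)] M=6 is one option consistent with column 3 (M + Z ≡ W (mod 10), carry-in 1) — take it. So M=6.
Step 7. [col 3: M + Z ≡ W (mod 10)] column 3: given M=6, Z=3, carry-in 1, and digits 3,4,5,6,8,9 already taken and all letters distinct, M+Z≡W (mod 10) forces W=0, so W=0.
Step 8. [col 4: K + T ≡ Z (mod 10)] column 4: given T=5, Z=3, carry-in 1, and digits 0,3,4,5,6,8,9 already taken and all letters distinct, K+T≡Z (mod 10) forces K=7 ⇒ K=7.
Step 9. [col 5: E + L ≡ E (mod 10)] E=1 is one option consistent with column 5 (E + L ≡ E (mod 10), carry-in 1) — take it. So E=1.

Answer: A=8, E=1, H=4, K=7, L=9, M=6, T=5, W=0, Z=3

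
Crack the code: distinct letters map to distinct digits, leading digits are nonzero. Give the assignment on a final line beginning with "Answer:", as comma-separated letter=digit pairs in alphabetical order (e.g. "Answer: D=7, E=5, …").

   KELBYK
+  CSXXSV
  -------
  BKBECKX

Step 1. [col 1: K + V ≡ X (mod 10)] no forcing yet in column 1 (carry-in 0); X=7 is free and consistent — try it, so X=7.
Step 2. [B] B is the leading digit of a 7-digit sum of two 6-digit numbers; the final carry is exactly 1 ⇒ B=1.
Step 3. [col 1: K + V ≡ X (mod 10)] several values work for K in column 1 (K + V ≡ X (mod 10), carry-in 0); try K=4 ⇒ K=4.
Step 4. [col 1: K + V ≡ X (mod 10)] column 1 reads K+V+carry(0)=X with K=4, X=7; with digits 1,4,7 already taken and all letters distinct, the only value for V is 3 ⇒ V=3.
Step 5. [col 2: Y + S ≡ K (mod 10)] Y=6 is one option consistent with column 2 (Y + S ≡ K (mod 10), carry-in 0) — take it ⇒ Y=6.
Step 6. [col 2: Y + S ≡ K (mod 10)] column 2 reads Y+S+carry(0)=K with Y=6, K=4; with digits 1,3,4,6,7 already taken and all letters distinct, the only value for S is 8. So S=8.
Step 7. [col 3: B + X ≡ C (mod 10)] from column 3 (B=1, X=7, carry-in 1, digits 1,3,4,6,7,8 already taken and all letters distinct): C must equal 9 ⇒ C=9.
Step 8. [col 4: L + X ≡ E (mod 10)] in column 4 we have L+X≡E with carry-in 0; given X=7 and digits 1,3,4,6,7,8,9 already taken and all letters distinct, that pins L to 5 ⇒ L=5.
Step 9. [col 4: L + X ≡ E (mod 10)] column 4: given L=5, X=7, carry-in 0, and digits 1,3,4,5,6,7,8,9 already taken and all letters distinct, L+X≡E (mod 10) forces E=2, so E=2.

Answer: B=1, C=9, E=2, K=4, L=5, S=8, V=3, X=7, Y=6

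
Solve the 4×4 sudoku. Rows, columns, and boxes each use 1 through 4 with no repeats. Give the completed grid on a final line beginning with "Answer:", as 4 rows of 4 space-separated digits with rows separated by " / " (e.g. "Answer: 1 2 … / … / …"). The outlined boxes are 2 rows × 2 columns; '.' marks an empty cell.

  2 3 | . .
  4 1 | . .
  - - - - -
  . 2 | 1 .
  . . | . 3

Step 1. [r3c4∈{4}] r3c4's peers cover all but 4 ⇒ r3c4=4.
Step 2. [r2c3∈{2,3}] r2c3 is the only open cell in row 2 admitting 3, so r2c3=3.
Step 3. [r2c4∈{2}] nothing but 2 survives at r2c4 ⇒ r2c4=2.
Step 4. [r1c4∈{1}] r1c4 has the single candidate 1 ⇒ r1c4=1.
Step 5. [r1c3∈{4}] r1c3's peers cover all but 4 ⇒ r1c3=4.
Step 6. [r3c1∈{3}] r3c1 is down to just 3, so r3c1=3.
Step 7. [r4c2∈{4}] only 4 remains possible at r4c2 ⇒ r4c2=4.
Step 8. [r4c3∈{2}] r4c3 has the single candidate 2. So r4c3=2.
Step 9. [r4c1∈{1}] r4c1 is down to just 1 ⇒ r4c1=1.

Answer: 2 3 4 1 / 4 1 3 2 / 3 2 1 4 / 1 4 2 3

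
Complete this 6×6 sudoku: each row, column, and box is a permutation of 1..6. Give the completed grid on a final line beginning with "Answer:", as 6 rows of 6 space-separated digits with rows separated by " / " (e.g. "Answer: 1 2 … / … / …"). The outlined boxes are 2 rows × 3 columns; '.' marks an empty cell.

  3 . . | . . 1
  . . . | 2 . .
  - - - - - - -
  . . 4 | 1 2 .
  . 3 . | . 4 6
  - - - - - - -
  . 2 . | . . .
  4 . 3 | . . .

Step 1. [r4c4∈{5}] r4c4 is down to just 5, so r4c4=5.
Step 2. [r6c4∈{6}] r6c4 is down to just 6, so r6c4=6.
Step 3. [r1c4∈{4}] r1c4 has the single candidate 4 ⇒ r1c4=4.
Step 4. [r2c2∈{1,4,5,6}] 4 has one home in row 2: r2c2 ⇒ r2c2=4.
Step 5. [r6c2∈{1,5}] across col 2, 1 lands solely at r6c2. So r6c2=1.
Step 6. [r6c5∈{5}] r6c5 is down to just 5. So r6c5=5.
Step 7. [r2c6∈{3,5}] r2c6 is the only open cell in col 6 admitting 5. So r2c6=5.
Step 8. [r1c3∈{2,5,6}] across row 1, 2 lands solely at r1c3, so r1c3=2.
Step 9. [r1c2∈{5,6}] across row 1, 5 lands solely at r1c2. So r1c2=5.
Step 10. [r5c4∈{3}] r5c4 is down to just 3. So r5c4=3.
Step 11. [r5c3∈{5,6}] in col 3, 5 fits only at r5c3 ⇒ r5c3=5.
Step 12. [r2c3∈{1,6}] 6 has one home in col 3: r2c3, so r2c3=6.
Step 13. [r4c1∈{1,2}] in row 4, 2 fits only at r4c1, so r4c1=2.
Step 14. [r5c1∈{6}] only 6 remains possible at r5c1 ⇒ r5c1=6.
Step 15. [r3c6∈{3}] r3c6 is down to just 3, so r3c6=3.
Step 16. [r3c1∈{5}] nothing but 5 survives at r3c1, so r3c1=5.
Step 17. [r2c1∈{1}] only 1 remains possible at r2c1 ⇒ r2c1=1.
Step 18. [r6c6∈{2}] only 2 remains possible at r6c6. So r6c6=2.
Step 19. [r4c3∈{1}] r4c3 has the single candidate 1. So r4c3=1.
Step 20. [r5c5∈{1}] r5c5 is down to just 1, so r5c5=1.
Step 21. [r3c2∈{6}] r3c2 is down to just 6. So r3c2=6.
Step 22. [r5c6∈{4}] nothing but 4 survives at r5c6, so r5c6=4.
Step 23. [r2c5∈{3}] r2c5 is down to just 3, so r2c5=3.
Step 24. [r1c5∈{6}] r1c5 is down to just 6 ⇒ r1c5=6.

Answer: 3 5 2 4 6 1 / 1 4 6 2 3 5 / 5 6 4 1 2 3 / 2 3 1 5 4 6 / 6 2 5 3 1 4 / 4 1 3 6 5 2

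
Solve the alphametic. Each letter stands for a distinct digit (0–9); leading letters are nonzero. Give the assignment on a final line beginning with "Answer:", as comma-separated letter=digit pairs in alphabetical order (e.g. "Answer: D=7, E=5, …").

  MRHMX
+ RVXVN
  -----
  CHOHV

Step 1. [col 1: X + N ≡ V (mod 10)] several values work for X in column 1 (X + N ≡ V (mod 10), carry-in 0); try X=2. So X=2.
Step 2. [col 1: X + N ≡ V (mod 10)] several values work for N in column 1 (X + N ≡ V (mod 10), carry-in 0); try N=1 ⇒ N=1.
Step 3. [col 1: X + N ≡ V (mod 10)] column 1: given X=2, N=1, carry-in 0, and digits 1,2 already taken and all letters distinct, X+N≡V (mod 10) forces V=3, so V=3.
Step 4. [col 2: M + V ≡ H (mod 10)] several values work for H in column 2 (M + V ≡ H (mod 10), carry-in 0); try H=8 ⇒ H=8.
Step 5. [col 2: M + V ≡ H (mod 10)] in column 2 we have M+V≡H with carry-in 0; given V=3, H=8 and digits 1,2,3,8 already taken and all letters distinct, that pins M to 5 ⇒ M=5.
Step 6. [col 3: H + X ≡ O (mod 10)] from column 3 (H=8, X=2, carry-in 0, digits 1,2,3,5,8 already taken and all letters distinct): O must equal 0. So O=0.
Step 7. [col 4: R + V ≡ H (mod 10)] column 4: given V=3, H=8, carry-in 1, and digits 0,1,2,3,5,8 already taken and all letters distinct, R+V≡H (mod 10) forces R=4 ⇒ R=4.
Step 8. [col 5: M + R ≡ C (mod 10)] column 5: given M=5, R=4, carry-in 0, and digits 0,1,2,3,4,5,8 already taken and all letters distinct, M+R≡C (mod 10) forces C=9 ⇒ C=9.

Answer: C=9, H=8, M=5, N=1, O=0, R=4, V=3, X=2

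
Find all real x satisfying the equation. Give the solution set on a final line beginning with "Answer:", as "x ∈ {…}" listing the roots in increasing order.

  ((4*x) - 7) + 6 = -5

Step 1. [((4*x) - 7) + 6 = -5] +6 is outermost — subtract 6 both sides, so sub: (4*x) - 7 = -11.
Step 2. [(4*x) - 7 = -11] -7 is outermost — add 7 both sides ⇒ sub: 4*x = -4.
Step 3. [4*x = -4] LHS = 4·(…); ÷4 both sides, so div: x = -1.

Answer: x ∈ {-1}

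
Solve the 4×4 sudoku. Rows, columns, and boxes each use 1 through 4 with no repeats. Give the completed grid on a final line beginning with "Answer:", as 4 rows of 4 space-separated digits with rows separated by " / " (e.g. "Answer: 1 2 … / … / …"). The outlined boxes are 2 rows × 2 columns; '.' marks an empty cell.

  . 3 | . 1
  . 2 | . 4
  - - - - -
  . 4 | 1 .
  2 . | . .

Step 1. [r4c4∈{3}] r4c4 has the single candidate 3, so r4c4=3.
Step 2. [r2c3∈{3}] r2c3 has the single candidate 3 ⇒ r2c3=3.
Step 3. [r4c2∈{1}] r4c2 is down to just 1 ⇒ r4c2=1.
Step 4. [r3c1∈{3}] r3c1's peers cover all but 3 ⇒ r3c1=3.
Step 5. [r1c3∈{2}] nothing but 2 survives at r1c3 ⇒ r1c3=2.
Step 6. [r3c4∈{2}] r3c4's peers cover all but 2, so r3c4=2.
Step 7. [r2c1∈{1}] nothing but 1 survives at r2c1 ⇒ r2c1=1.
Step 8. [r1c1∈{4}] nothing but 4 survives at r1c1 ⇒ r1c1=4.
Step 9. [r4c3∈{4}] only 4 remains possible at r4c3, so r4c3=4.

Answer: 4 3 2 1 / 1 2 3 4 / 3 4 1 2 / 2 1 4 3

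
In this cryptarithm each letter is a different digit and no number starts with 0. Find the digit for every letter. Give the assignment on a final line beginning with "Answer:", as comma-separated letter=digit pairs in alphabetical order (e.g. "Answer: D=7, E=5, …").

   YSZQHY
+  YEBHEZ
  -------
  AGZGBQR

Step 1. [A] the sum has 7 digits but both addends have 6; that extra leading digit A is the final carry, namely 1. So A=1.
Step 2. [col 1: Y + Z ≡ R (mod 10)] several values work for Y in column 1 (Y + Z ≡ R (mod 10), carry-in 0); try Y=7. So Y=7.
Step 3. [col 1: Y + Z ≡ R (mod 10)] no forcing yet in column 1 (carry-in 0); Z=9 is free and consistent — try it ⇒ Z=9.
Step 4. [col 1: Y + Z ≡ R (mod 10)] column 1: given Y=7, Z=9, carry-in 0, and digits 1,7,9 already taken and all letters distinct, Y+Z≡R (mod 10) forces R=6. So R=6.
Step 5. [col 2: H + E ≡ Q (mod 10)] no forcing yet in column 2 (carry-in 1); E=0 is free and consistent — try it ⇒ E=0.
Step 6. [col 2: H + E ≡ Q (mod 10)] column 2 (H + E ≡ Q (mod 10), carry-in 1) doesn't pin H yet; pick H=2 and continue, so H=2.
Step 7. [col 2: H + E ≡ Q (mod 10)] column 2: given H=2, E=0, carry-in 1, and digits 0,1,2,6,7,9 already taken and all letters distinct, H+E≡Q (mod 10) forces Q=3. So Q=3.
Step 8. [col 3: Q + H ≡ B (mod 10)] column 3: given Q=3, H=2, carry-in 0, and digits 0,1,2,3,6,7,9 already taken and all letters distinct, Q+H≡B (mod 10) forces B=5, so B=5.
Step 9. [col 4: Z + B ≡ G (mod 10)] in column 4 we have Z+B≡G with carry-in 0; given Z=9, B=5 and digits 0,1,2,3,5,6,7,9 already taken and all letters distinct, that pins G to 4 ⇒ G=4.
Step 10. [col 5: S + E ≡ Z (mod 10)] column 5 reads S+E+carry(1)=Z with E=0, Z=9; with digits 0,1,2,3,4,5,6,7,9 already taken and all letters distinct, the only value for S is 8 ⇒ S=8.

Answer: A=1, B=5, E=0, G=4, H=2, Q=3, R=6, S=8, Y=7, Z=9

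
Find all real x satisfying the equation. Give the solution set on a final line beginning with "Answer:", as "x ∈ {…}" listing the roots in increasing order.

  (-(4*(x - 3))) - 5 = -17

Step 1. [(-(4*(x - 3))) - 5 = -17] add 5: x sits inside (… - 5). So sub: -(4*(x - 3)) = -12.
Step 2. [-(4*(x - 3)) = -12] flip signs both sides, so neg: 4*(x - 3) = 12.
Step 3. [4*(x - 3) = 12] LHS = 4·(…); ÷4 both sides. So div: x - 3 = 3.
Step 4. [x - 3 = 3] add 3: x sits inside (… - 3) ⇒ sub: x = 6.

Answer: x ∈ {6}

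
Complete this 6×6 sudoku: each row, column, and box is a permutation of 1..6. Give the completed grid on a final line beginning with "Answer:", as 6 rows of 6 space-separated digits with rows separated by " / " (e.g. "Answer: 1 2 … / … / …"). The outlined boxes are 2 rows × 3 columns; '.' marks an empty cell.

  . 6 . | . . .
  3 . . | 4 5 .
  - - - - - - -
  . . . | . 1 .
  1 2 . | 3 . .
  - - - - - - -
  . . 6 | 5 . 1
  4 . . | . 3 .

Step 1. [r1c5∈{2}] r1c5 has the single candidate 2. So r1c5=2.
Step 2. [r3c2∈{3,4,5}] across col 2, 4 lands solely at r3c2, so r3c2=4.
Step 3. [r4c3∈{5}] r4c3 has the single candidate 5. So r4c3=5.
Step 4. [r4c5∈{4,6}] r4c5 is the only open cell in col 5 admitting 6 ⇒ r4c5=6.
Step 5. [r2c2∈{1}] r2c2's peers cover all but 1 ⇒ r2c2=1.
Step 6. [r3c4∈{2}] r3c4's peers cover all but 2 ⇒ r3c4=2.
Step 7. [r6c6∈{2,6}] col 6 places 2 nowhere but r6c6. So r6c6=2.
Step 8. [r1c6∈{3}] r1c6 has the single candidate 3, so r1c6=3.
Step 9. [r1c4∈{1}] r1c4 has the single candidate 1. So r1c4=1.
Step 10. [r6c2∈{5}] r6c2's peers cover all but 5, so r6c2=5.
Step 11. [r6c4∈{6}] nothing but 6 survives at r6c4, so r6c4=6.
Step 12. [r4c6∈{4}] r4c6 is down to just 4, so r4c6=4.
Step 13. [r1c3∈{4}] r1c3 has the single candidate 4, so r1c3=4.
Step 14. [r2c3∈{2}] only 2 remains possible at r2c3 ⇒ r2c3=2.
Step 15. [r6c3∈{1}] only 1 remains possible at r6c3. So r6c3=1.
Step 16. [r5c5∈{4}] only 4 remains possible at r5c5, so r5c5=4.
Step 17. [r5c1∈{2}] r5c1's peers cover all but 2. So r5c1=2.
Step 18. [r2c6∈{6}] only 6 remains possible at r2c6, so r2c6=6.
Step 19. [r3c1∈{6}] only 6 remains possible at r3c1. So r3c1=6.
Step 20. [r5c2∈{3}] only 3 remains possible at r5c2 ⇒ r5c2=3.
Step 21. [r1c1∈{5}] r1c1's peers cover all but 5, so r1c1=5.
Step 22. [r3c6∈{5}] r3c6 is down to just 5. So r3c6=5.
Step 23. [r3c3∈{3}] nothing but 3 survives at r3c3 ⇒ r3c3=3.

Answer: 5 6 4 1 2 3 / 3 1 2 4 5 6 / 6 4 3 2 1 5 / 1 2 5 3 6 4 / 2 3 6 5 4 1 / 4 5 1 6 3 2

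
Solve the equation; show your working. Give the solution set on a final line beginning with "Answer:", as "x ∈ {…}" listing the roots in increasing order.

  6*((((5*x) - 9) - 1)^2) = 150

Step 1. [6*((((5*x) - 9) - 1)^2) = 150] 6·(inner) — divide through by 6, so div: (((5*x) - 9) - 1)^2 = 25.
Step 2. [(((5*x) - 9) - 1)^2 = 25] 25 ≥ 0, LHS is (·)² — take ±√, so sqrt: ((5*x) - 9) - 1 = 5 or -5.
Step 3. [((5*x) - 9) - 1 = 5 or -5] add 1: x sits inside (… - 1) ⇒ sub: (5*x) - 9 = 6 or -4.
Step 4. [(5*x) - 9 = 6 or -4] add 9: x sits inside (… - 9), so sub: 5*x = 15 or 5.
Step 5. [5*x = 15 or 5] divide by the outer 5. So div: x = 3 or 1.

Answer: x ∈ {1, 3}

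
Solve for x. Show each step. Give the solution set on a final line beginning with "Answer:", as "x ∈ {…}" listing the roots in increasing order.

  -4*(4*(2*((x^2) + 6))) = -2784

Step 1. [-4*(4*(2*((x^2) + 6))) = -2784] LHS = -4·(…); ÷-4 both sides. So div: 4*(2*((x^2) + 6)) = 696.
Step 2. [4*(2*((x^2) + 6)) = 696] 4 out front; divide by 4, so div: 2*((x^2) + 6) = 174.
Step 3. [2*((x^2) + 6) = 174] 2·(inner) — divide through by 2, so div: (x^2) + 6 = 87.
Step 4. [(x^2) + 6 = 87] subtract 6: x sits inside (… + 6) ⇒ sub: x^2 = 81.
Step 5. [x^2 = 81] LHS squared, RHS 81 ≥ 0: apply √ (±). So sqrt: x = 9 or -9.

Answer: x ∈ {-9, 9}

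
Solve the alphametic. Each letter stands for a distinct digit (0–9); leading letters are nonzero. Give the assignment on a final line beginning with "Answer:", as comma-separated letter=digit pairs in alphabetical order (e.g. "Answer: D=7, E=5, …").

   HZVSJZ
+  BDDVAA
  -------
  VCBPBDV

Step 1. [col 1: Z + A ≡ V (mod 10)] several values work for Z in column 1 (Z + A ≡ V (mod 10), carry-in 0); try Z=9. So Z=9.
Step 2. [col 1: Z + A ≡ V (mod 10)] column 1 (Z + A ≡ V (mod 10), carry-in 0) doesn't pin V yet; pick V=1 and continue, so V=1.
Step 3. [col 1: Z + A ≡ V (mod 10)] from column 1 (Z=9, V=1, carry-in 0, digits 1,9 already taken and all letters distinct): A must equal 2 ⇒ A=2.
Step 4. [col 2: J + A ≡ D (mod 10)] several values work for J in column 2 (J + A ≡ D (mod 10), carry-in 1); try J=4. So J=4.
Step 5. [col 2: J + A ≡ D (mod 10)] column 2 reads J+A+carry(1)=D with J=4, A=2; with digits 1,2,4,9 already taken and all letters distinct, the only value for D is 7 ⇒ D=7.
Step 6. [col 3: S + V ≡ B (mod 10)] from column 3 (V=1, carry-in 0, digits 1,2,4,7,9 already taken and all letters distinct): S must equal 5. So S=5.
Step 7. [col 3: S + V ≡ B (mod 10)] column 3: given S=5, V=1, carry-in 0, and digits 1,2,4,5,7,9 already taken and all letters distinct, S+V≡B (mod 10) forces B=6. So B=6.
Step 8. [col 4: V + D ≡ P (mod 10)] from column 4 (V=1, D=7, carry-in 0, digits 1,2,4,5,6,7,9 already taken and all letters distinct): P must equal 8. So P=8.
Step 9. [col 6: H + B ≡ C (mod 10)] in column 6 we have H+B≡C with carry-in 1; given B=6 and digits 1,2,4,5,6,7,8,9 already taken and all letters distinct, that pins H to 3 ⇒ H=3.
Step 10. [col 6: H + B ≡ C (mod 10)] column 6 reads H+B+carry(1)=C with H=3, B=6; with digits 1,2,3,4,5,6,7,8,9 already taken and all letters distinct, the only value for C is 0, so C=0.

Answer: A=2, B=6, C=0, D=7, H=3, J=4, P=8, S=5, V=1, Z=9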